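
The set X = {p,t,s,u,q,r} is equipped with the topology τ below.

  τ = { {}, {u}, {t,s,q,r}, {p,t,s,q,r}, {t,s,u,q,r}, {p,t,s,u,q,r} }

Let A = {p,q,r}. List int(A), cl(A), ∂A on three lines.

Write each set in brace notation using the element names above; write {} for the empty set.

int(A) = {}
cl(A)  = {p,t,s,q,r}
∂A     = {p,t,s,q,r}

interior: largest open inside A is {} (from {})
cl via duality: int({t,s,u}) = {u}, so X∖{u} = {p,t,s,q,r}
cl∖int = {p,t,s,q,r}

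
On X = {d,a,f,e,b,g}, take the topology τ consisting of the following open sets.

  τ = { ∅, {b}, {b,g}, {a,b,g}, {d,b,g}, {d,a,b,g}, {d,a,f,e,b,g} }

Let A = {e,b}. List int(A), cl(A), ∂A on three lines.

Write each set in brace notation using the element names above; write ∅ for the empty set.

int(A) = {b}
cl(A)  = {d,a,f,e,b,g}
∂A     = {d,a,f,e,g}

open subsets of A: ∅, {b}; so int(A) = {b}
closure: X∖int(X∖A) = X∖∅ = {d,a,f,e,b,g}
∂A = {d,a,f,e,b,g} minus {b} = {d,a,f,e,g}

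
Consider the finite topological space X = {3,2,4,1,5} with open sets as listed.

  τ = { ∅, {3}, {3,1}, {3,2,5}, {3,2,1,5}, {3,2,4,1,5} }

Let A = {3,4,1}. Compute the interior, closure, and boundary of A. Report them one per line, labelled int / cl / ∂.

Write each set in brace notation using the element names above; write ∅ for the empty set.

open subsets of A: ∅, {3}, {3,1}; so int(A) = {3,1}
closure: X∖int(X∖A) = X∖∅ = {3,2,4,1,5}
∂A = {3,2,4,1,5} minus {3,1} = {2,4,5}

int(A) = {3,1}
cl(A)  = {3,2,4,1,5}
∂A     = {2,4,5}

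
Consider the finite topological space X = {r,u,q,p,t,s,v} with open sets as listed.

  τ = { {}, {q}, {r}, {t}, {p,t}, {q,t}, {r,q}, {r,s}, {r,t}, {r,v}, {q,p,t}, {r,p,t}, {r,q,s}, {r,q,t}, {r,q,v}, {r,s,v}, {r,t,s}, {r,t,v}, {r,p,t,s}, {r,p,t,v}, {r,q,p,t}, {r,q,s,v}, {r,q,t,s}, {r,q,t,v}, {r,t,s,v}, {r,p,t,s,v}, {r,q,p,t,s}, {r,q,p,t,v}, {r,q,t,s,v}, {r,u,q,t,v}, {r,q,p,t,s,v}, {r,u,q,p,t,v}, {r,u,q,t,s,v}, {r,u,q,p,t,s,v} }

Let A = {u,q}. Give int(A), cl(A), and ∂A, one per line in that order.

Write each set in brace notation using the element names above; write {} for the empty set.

int(A) = {q}
cl(A)  = {u,q}
∂A     = {u}

opens ⊆ A: {}, {q}; union → int = {q}
complement {r,p,t,s,v}; its interior {r,p,t,s,v}; cl(A) = X∖{r,p,t,s,v} = {u,q}
boundary = {u,q} ∖ {q} = {u}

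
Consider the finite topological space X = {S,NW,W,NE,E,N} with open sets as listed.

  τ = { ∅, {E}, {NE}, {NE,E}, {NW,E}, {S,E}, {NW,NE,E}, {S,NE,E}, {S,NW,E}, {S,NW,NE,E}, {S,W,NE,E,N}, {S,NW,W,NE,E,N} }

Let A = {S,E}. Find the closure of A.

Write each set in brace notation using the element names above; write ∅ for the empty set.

{S,NW,W,E,N}

complement {NW,W,NE,N}; its interior {NE}; cl(A) = X∖{NE} = {S,NW,W,E,N}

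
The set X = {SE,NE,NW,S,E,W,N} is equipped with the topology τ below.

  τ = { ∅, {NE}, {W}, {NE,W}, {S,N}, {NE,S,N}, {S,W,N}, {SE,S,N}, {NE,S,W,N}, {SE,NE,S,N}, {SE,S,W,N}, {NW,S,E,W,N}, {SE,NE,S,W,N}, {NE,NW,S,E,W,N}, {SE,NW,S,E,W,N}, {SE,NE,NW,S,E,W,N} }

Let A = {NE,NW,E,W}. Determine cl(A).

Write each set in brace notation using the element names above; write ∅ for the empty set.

complement {SE,S,N}; its interior {SE,S,N}; cl(A) = X∖{SE,S,N} = {NE,NW,E,W}

{NE,NW,E,W}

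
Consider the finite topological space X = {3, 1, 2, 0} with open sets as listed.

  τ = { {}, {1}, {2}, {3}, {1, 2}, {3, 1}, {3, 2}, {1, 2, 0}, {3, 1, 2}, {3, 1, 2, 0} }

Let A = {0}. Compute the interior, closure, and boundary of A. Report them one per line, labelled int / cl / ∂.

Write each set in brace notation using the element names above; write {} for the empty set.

int(A) = {}
cl(A)  = {0}
∂A     = {0}

interior: largest open inside A is {} (from {})
cl via duality: int({3, 1, 2}) = {3, 1, 2}, so X∖{3, 1, 2} = {0}
cl∖int = {0}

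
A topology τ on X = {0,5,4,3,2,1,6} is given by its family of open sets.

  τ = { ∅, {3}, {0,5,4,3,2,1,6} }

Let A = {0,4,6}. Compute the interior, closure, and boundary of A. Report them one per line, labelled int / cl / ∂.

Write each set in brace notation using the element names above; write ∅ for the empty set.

int(A) = ∅
cl(A)  = {0,5,4,2,1,6}
∂A     = {0,5,4,2,1,6}

U open, U⊆A: ∅. int(A) = ⋃ = ∅
X∖A={5,3,2,1}, int(X∖A)={3}, hence cl(A)={0,5,4,2,1,6}
∂A: remove int from cl → {0,5,4,2,1,6}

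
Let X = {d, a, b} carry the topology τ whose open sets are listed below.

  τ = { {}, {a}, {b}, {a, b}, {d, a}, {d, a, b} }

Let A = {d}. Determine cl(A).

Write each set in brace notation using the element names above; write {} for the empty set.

{d}

complement {a, b}; its interior {a, b}; cl(A) = X∖{a, b} = {d}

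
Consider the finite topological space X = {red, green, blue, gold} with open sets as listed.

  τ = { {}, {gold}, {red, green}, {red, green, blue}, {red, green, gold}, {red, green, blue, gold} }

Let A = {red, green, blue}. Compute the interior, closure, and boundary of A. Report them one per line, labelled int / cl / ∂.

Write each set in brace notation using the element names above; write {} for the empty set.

opens ⊆ A: {}, {red, green}, {red, green, blue}; union → int = {red, green, blue}
complement {gold}; its interior {gold}; cl(A) = X∖{gold} = {red, green, blue}
boundary = {red, green, blue} ∖ {red, green, blue} = {}

int(A) = {red, green, blue}
cl(A)  = {red, green, blue}
∂A     = {}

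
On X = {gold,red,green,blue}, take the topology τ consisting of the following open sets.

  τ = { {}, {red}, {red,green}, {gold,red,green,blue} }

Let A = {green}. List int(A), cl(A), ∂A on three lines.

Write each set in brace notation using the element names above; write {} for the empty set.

U open, U⊆A: {}. int(A) = ⋃ = {}
X∖A={gold,red,blue}, int(X∖A)={red}, hence cl(A)={gold,green,blue}
∂A: remove int from cl → {gold,green,blue}

int(A) = {}
cl(A)  = {gold,green,blue}
∂A     = {gold,green,blue}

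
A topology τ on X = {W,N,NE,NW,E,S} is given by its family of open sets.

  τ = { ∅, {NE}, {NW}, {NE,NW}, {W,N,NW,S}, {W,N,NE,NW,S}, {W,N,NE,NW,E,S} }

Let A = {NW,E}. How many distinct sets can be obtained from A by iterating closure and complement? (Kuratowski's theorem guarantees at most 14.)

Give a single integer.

8

complement {W,N,NE,S}; its interior {NE}; cl(A) = X∖{NE} = {W,N,NW,E,S}
With k = closure, c = complement:
  1. A     = {NW,E}
  2. kA    = {W,N,NW,E,S}
  3. cA    = {W,N,NE,S}
  4. ckA   = {NE}
  5. kcA   = {W,N,NE,E,S}
  6. kckA  = {NE,E}
  7. ckcA  = {NW}
  8. ckckA = {W,N,NW,S}
k, c of each give nothing new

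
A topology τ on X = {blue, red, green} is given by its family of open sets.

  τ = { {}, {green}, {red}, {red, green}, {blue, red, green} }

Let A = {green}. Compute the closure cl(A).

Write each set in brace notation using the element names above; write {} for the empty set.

closure: X∖int(X∖A) = X∖{red} = {blue, green}

{blue, green}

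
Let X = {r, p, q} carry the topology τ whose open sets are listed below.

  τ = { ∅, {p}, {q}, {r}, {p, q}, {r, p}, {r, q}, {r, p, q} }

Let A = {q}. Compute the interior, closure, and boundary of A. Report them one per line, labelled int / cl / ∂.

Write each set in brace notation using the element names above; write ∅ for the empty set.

int(A) = {q}
cl(A)  = {q}
∂A     = ∅

opens ⊆ A: ∅, {q}; union → int = {q}
complement {r, p}; its interior {r, p}; cl(A) = X∖{r, p} = {q}
boundary = {q} ∖ {q} = ∅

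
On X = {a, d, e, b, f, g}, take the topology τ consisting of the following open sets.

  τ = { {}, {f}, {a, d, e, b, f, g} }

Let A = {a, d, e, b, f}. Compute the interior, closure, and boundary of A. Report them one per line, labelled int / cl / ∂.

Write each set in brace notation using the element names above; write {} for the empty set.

int(A) = {f}
cl(A)  = {a, d, e, b, f, g}
∂A     = {a, d, e, b, g}

U open, U⊆A: {}, {f}. int(A) = ⋃ = {f}
X∖A={g}, int(X∖A)={}, hence cl(A)={a, d, e, b, f, g}
∂A: remove int from cl → {a, d, e, b, g}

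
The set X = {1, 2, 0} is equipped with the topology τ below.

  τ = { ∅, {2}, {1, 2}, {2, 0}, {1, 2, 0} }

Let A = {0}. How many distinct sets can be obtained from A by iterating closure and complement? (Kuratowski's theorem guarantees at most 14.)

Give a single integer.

complement {1, 2}; its interior {1, 2}; cl(A) = X∖{1, 2} = {0}
With k = closure, c = complement:
  1. A     = {0}
  2. cA    = {1, 2}
  3. kcA   = {1, 2, 0}
  4. ckcA  = ∅
k, c of each give nothing new

4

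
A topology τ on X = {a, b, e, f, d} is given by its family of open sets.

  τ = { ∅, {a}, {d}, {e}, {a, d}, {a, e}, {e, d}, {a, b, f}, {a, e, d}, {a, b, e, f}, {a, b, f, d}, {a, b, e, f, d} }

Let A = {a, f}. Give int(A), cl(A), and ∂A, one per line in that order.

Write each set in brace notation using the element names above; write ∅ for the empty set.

interior: largest open inside A is {a} (from ∅, {a})
cl via duality: int({b, e, d}) = {e, d}, so X∖{e, d} = {a, b, f}
cl∖int = {b, f}

int(A) = {a}
cl(A)  = {a, b, f}
∂A     = {b, f}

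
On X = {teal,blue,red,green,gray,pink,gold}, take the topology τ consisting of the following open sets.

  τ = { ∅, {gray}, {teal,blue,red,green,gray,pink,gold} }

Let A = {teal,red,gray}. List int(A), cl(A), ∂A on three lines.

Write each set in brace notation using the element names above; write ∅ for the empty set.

int(A) = {gray}
cl(A)  = {teal,blue,red,green,gray,pink,gold}
∂A     = {teal,blue,red,green,pink,gold}

open subsets of A: ∅, {gray}; so int(A) = {gray}
closure: X∖int(X∖A) = X∖∅ = {teal,blue,red,green,gray,pink,gold}
∂A = {teal,blue,red,green,gray,pink,gold} minus {gray} = {teal,blue,red,green,pink,gold}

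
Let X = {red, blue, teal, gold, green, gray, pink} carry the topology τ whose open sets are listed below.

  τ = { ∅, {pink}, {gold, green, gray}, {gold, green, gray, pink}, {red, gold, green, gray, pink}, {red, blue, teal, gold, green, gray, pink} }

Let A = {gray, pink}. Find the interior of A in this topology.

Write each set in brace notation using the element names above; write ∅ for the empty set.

opens ⊆ A: ∅, {pink}; union → int = {pink}

{pink}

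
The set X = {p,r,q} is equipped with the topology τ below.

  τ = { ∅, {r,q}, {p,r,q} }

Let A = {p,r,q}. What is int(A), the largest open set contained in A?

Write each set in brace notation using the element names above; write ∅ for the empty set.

{p,r,q}

U open, U⊆A: ∅, {r,q}, {p,r,q}. int(A) = ⋃ = {p,r,q}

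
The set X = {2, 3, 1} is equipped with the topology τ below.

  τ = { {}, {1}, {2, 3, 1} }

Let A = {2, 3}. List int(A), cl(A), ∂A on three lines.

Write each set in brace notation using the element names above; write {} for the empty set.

int(A) = {}
cl(A)  = {2, 3}
∂A     = {2, 3}

interior: largest open inside A is {} (from {})
cl via duality: int({1}) = {1}, so X∖{1} = {2, 3}
cl∖int = {2, 3}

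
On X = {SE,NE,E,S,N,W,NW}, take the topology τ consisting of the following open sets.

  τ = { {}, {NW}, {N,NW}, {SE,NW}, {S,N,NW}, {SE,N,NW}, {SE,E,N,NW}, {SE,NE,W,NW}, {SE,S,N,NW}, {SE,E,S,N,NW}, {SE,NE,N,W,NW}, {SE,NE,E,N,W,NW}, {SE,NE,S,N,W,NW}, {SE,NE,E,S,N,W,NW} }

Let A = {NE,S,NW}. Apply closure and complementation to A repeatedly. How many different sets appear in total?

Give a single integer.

6

complement {SE,E,N,W}; its interior {}; cl(A) = X∖{} = {SE,NE,E,S,N,W,NW}
With k = closure, c = complement:
  1. A     = {NE,S,NW}
  2. kA    = {SE,NE,E,S,N,W,NW}
  3. cA    = {SE,E,N,W}
  4. ckA   = {}
  5. kcA   = {SE,NE,E,S,N,W}
  6. ckcA  = {NW}
k, c of each give nothing new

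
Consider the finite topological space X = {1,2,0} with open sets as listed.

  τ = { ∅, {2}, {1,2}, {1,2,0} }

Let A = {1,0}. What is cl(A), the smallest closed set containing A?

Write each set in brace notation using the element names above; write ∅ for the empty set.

{1,0}

cl via duality: int({2}) = {2}, so X∖{2} = {1,0}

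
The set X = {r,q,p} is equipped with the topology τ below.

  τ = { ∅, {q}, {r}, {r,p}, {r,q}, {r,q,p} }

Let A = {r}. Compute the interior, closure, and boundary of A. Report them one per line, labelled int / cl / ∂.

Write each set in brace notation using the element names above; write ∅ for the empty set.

opens ⊆ A: ∅, {r}; union → int = {r}
complement {q,p}; its interior {q}; cl(A) = X∖{q} = {r,p}
boundary = {r,p} ∖ {r} = {p}

int(A) = {r}
cl(A)  = {r,p}
∂A     = {p}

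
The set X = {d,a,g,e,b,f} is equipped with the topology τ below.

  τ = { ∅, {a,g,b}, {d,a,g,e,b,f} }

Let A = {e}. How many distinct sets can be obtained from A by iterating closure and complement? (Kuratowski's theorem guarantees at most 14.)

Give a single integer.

complement {d,a,g,b,f}; its interior {a,g,b}; cl(A) = X∖{a,g,b} = {d,e,f}
With k = closure, c = complement:
  1. A     = {e}
  2. kA    = {d,e,f}
  3. cA    = {d,a,g,b,f}
  4. ckA   = {a,g,b}
  5. kcA   = {d,a,g,e,b,f}
  6. ckcA  = ∅
k, c of each give nothing new

6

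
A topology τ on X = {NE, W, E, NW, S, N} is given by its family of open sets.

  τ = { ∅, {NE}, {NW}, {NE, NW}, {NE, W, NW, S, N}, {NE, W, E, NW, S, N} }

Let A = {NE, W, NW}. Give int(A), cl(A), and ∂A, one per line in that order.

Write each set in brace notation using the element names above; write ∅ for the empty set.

int(A) = {NE, NW}
cl(A)  = {NE, W, E, NW, S, N}
∂A     = {W, E, S, N}

U open, U⊆A: ∅, {NE}, {NW}, {NE, NW}. int(A) = ⋃ = {NE, NW}
X∖A={E, S, N}, int(X∖A)=∅, hence cl(A)={NE, W, E, NW, S, N}
∂A: remove int from cl → {W, E, S, N}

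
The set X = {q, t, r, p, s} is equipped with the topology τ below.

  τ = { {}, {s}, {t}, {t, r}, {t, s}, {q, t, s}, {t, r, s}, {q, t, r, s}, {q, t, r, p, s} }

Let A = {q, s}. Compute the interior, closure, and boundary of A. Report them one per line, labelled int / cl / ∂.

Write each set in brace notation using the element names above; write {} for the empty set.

int(A) = {s}
cl(A)  = {q, p, s}
∂A     = {q, p}

open subsets of A: {}, {s}; so int(A) = {s}
closure: X∖int(X∖A) = X∖{t, r} = {q, p, s}
∂A = {q, p, s} minus {s} = {q, p}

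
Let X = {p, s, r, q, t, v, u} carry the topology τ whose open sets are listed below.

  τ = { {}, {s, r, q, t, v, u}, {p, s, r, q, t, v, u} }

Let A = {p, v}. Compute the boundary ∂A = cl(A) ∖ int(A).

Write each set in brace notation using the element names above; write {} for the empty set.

U open, U⊆A: {}. int(A) = ⋃ = {}
X∖A={s, r, q, t, u}, int(X∖A)={}, hence cl(A)={p, s, r, q, t, v, u}
∂A: remove int from cl → {p, s, r, q, t, v, u}

{p, s, r, q, t, v, u}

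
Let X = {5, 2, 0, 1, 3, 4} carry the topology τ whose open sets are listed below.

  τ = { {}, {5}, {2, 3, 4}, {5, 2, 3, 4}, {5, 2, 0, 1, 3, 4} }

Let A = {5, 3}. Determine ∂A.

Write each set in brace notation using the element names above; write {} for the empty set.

{2, 0, 1, 3, 4}

opens ⊆ A: {}, {5}; union → int = {5}
complement {2, 0, 1, 4}; its interior {}; cl(A) = X∖{} = {5, 2, 0, 1, 3, 4}
boundary = {5, 2, 0, 1, 3, 4} ∖ {5} = {2, 0, 1, 3, 4}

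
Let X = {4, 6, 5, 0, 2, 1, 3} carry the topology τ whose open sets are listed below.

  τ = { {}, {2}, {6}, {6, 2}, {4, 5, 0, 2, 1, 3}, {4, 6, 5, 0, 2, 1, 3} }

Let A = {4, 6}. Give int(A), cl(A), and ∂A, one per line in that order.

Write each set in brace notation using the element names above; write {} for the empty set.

int(A) = {6}
cl(A)  = {4, 6, 5, 0, 1, 3}
∂A     = {4, 5, 0, 1, 3}

U open, U⊆A: {}, {6}. int(A) = ⋃ = {6}
X∖A={5, 0, 2, 1, 3}, int(X∖A)={2}, hence cl(A)={4, 6, 5, 0, 1, 3}
∂A: remove int from cl → {4, 5, 0, 1, 3}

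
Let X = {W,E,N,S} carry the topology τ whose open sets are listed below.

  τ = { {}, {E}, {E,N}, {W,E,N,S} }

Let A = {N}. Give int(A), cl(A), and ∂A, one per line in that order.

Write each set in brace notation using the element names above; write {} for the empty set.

int(A) = {}
cl(A)  = {W,N,S}
∂A     = {W,N,S}

U open, U⊆A: {}. int(A) = ⋃ = {}
X∖A={W,E,S}, int(X∖A)={E}, hence cl(A)={W,N,S}
∂A: remove int from cl → {W,N,S}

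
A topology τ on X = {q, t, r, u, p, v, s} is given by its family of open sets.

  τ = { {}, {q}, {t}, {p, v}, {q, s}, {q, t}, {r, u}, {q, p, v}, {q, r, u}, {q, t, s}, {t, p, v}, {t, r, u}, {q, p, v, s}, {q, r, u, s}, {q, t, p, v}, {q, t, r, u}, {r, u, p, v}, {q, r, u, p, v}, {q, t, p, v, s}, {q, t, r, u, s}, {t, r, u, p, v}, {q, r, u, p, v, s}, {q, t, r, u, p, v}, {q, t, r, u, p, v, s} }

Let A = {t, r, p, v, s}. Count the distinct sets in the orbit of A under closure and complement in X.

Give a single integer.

8

complement {q, u}; its interior {q}; cl(A) = X∖{q} = {t, r, u, p, v, s}
With k = closure, c = complement:
  1. A     = {t, r, p, v, s}
  2. kA    = {t, r, u, p, v, s}
  3. cA    = {q, u}
  4. ckA   = {q}
  5. kcA   = {q, r, u, s}
  6. kckA  = {q, s}
  7. ckcA  = {t, p, v}
  8. ckckA = {t, r, u, p, v}
k, c of each give nothing new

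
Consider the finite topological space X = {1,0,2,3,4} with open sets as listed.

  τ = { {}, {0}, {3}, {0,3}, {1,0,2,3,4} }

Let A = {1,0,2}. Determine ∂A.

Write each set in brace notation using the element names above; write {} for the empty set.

U open, U⊆A: {}, {0}. int(A) = ⋃ = {0}
X∖A={3,4}, int(X∖A)={3}, hence cl(A)={1,0,2,4}
∂A: remove int from cl → {1,2,4}

{1,2,4}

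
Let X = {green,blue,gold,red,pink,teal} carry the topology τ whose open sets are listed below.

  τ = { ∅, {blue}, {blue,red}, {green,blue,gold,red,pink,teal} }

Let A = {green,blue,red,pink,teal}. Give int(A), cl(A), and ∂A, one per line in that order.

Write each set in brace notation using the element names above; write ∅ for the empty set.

int(A) = {blue,red}
cl(A)  = {green,blue,gold,red,pink,teal}
∂A     = {green,gold,pink,teal}

open subsets of A: ∅, {blue}, {blue,red}; so int(A) = {blue,red}
closure: X∖int(X∖A) = X∖∅ = {green,blue,gold,red,pink,teal}
∂A = {green,blue,gold,red,pink,teal} minus {blue,red} = {green,gold,pink,teal}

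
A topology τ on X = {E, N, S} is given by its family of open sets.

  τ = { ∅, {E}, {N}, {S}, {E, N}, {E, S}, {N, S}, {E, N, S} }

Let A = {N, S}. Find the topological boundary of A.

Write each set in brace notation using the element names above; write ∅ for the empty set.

open subsets of A: ∅, {S}, {N}, {N, S}; so int(A) = {N, S}
closure: X∖int(X∖A) = X∖{E} = {N, S}
∂A = {N, S} minus {N, S} = ∅

∅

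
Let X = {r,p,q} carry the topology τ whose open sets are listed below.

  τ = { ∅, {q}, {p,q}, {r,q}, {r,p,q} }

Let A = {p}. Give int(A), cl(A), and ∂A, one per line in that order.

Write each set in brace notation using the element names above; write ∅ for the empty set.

interior: largest open inside A is ∅ (from ∅)
cl via duality: int({r,q}) = {r,q}, so X∖{r,q} = {p}
cl∖int = {p}

int(A) = ∅
cl(A)  = {p}
∂A     = {p}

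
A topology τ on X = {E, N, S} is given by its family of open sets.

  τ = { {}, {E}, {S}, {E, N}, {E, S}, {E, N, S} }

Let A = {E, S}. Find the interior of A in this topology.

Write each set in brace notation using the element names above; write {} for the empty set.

U open, U⊆A: {}, {E}, {S}, {E, S}. int(A) = ⋃ = {E, S}

{E, S}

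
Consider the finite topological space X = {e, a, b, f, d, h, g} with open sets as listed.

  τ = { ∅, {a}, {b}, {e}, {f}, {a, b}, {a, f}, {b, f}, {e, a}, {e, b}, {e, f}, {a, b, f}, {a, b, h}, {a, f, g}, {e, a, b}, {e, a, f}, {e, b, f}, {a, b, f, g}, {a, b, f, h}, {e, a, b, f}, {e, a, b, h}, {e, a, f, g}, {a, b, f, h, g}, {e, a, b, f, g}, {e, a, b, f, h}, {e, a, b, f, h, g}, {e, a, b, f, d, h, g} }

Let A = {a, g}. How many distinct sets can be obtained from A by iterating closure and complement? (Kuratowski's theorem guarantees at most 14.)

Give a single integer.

6

cl via duality: int({e, b, f, d, h}) = {e, b, f}, so X∖{e, b, f} = {a, d, h, g}
Write k for closure, c for complement:
  1. A     = {a, g}
  2. kA    = {a, d, h, g}
  3. cA    = {e, b, f, d, h}
  4. ckA   = {e, b, f}
  5. kcA   = {e, b, f, d, h, g}
  6. ckcA  = {a}
applying k or c yields no new set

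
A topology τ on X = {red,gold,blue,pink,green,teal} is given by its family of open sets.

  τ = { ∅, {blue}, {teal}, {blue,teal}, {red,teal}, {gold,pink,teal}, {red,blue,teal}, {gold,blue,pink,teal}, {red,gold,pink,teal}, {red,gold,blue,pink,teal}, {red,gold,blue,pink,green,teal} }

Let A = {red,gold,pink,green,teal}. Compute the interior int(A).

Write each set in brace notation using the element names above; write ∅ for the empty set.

{red,gold,pink,teal}

U open, U⊆A: ∅, {teal}, {red,teal}, {gold,pink,teal}, {red,gold,pink,teal}. int(A) = ⋃ = {red,gold,pink,teal}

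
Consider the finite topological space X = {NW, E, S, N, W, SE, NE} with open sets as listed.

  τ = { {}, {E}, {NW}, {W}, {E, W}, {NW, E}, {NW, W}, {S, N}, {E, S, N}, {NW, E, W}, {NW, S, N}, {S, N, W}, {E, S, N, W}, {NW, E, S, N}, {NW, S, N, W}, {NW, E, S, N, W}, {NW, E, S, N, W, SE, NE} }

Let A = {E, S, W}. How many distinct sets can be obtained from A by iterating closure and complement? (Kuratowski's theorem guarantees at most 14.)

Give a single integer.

10

cl via duality: int({NW, N, SE, NE}) = {NW}, so X∖{NW} = {E, S, N, W, SE, NE}
Write k for closure, c for complement:
  1. A     = {E, S, W}
  2. kA    = {E, S, N, W, SE, NE}
  3. cA    = {NW, N, SE, NE}
  4. ckA   = {NW}
  5. kcA   = {NW, S, N, SE, NE}
  6. kckA  = {NW, SE, NE}
  7. ckcA  = {E, W}
  8. ckckA = {E, S, N, W}
  9. kckcA = {E, W, SE, NE}
  10. ckckcA = {NW, S, N}
applying k or c yields no new set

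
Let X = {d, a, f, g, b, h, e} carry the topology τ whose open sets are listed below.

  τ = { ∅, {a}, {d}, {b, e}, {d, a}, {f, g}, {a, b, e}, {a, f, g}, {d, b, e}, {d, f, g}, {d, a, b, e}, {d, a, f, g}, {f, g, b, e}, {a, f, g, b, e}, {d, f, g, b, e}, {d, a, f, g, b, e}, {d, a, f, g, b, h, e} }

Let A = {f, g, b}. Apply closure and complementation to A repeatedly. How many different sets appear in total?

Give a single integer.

complement {d, a, h, e}; its interior {d, a}; cl(A) = X∖{d, a} = {f, g, b, h, e}
With k = closure, c = complement:
  1. A     = {f, g, b}
  2. kA    = {f, g, b, h, e}
  3. cA    = {d, a, h, e}
  4. ckA   = {d, a}
  5. kcA   = {d, a, b, h, e}
  6. kckA  = {d, a, h}
  7. ckcA  = {f, g}
  8. ckckA = {f, g, b, e}
  9. kckcA = {f, g, h}
  10. ckckcA = {d, a, b, e}
k, c of each give nothing new

10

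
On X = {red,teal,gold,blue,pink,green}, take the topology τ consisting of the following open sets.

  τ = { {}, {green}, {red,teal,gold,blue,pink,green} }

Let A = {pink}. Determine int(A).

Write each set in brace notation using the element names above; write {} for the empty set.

{}

open subsets of A: {}; so int(A) = {}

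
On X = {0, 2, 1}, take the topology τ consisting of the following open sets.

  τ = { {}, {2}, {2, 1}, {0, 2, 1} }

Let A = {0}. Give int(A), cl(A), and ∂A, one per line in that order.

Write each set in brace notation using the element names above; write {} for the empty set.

int(A) = {}
cl(A)  = {0}
∂A     = {0}

open subsets of A: {}; so int(A) = {}
closure: X∖int(X∖A) = X∖{2, 1} = {0}
∂A = {0} minus {} = {0}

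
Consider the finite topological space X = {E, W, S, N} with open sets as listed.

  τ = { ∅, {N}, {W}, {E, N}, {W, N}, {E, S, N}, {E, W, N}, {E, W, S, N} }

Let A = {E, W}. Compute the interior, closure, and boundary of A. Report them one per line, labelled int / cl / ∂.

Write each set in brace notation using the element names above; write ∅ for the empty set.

open subsets of A: ∅, {W}; so int(A) = {W}
closure: X∖int(X∖A) = X∖{N} = {E, W, S}
∂A = {E, W, S} minus {W} = {E, S}

int(A) = {W}
cl(A)  = {E, W, S}
∂A     = {E, S}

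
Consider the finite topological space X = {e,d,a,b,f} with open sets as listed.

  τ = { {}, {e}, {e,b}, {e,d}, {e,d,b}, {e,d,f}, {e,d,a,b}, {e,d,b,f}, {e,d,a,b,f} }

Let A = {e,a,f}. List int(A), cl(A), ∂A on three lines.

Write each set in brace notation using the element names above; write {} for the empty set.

open subsets of A: {}, {e}; so int(A) = {e}
closure: X∖int(X∖A) = X∖{} = {e,d,a,b,f}
∂A = {e,d,a,b,f} minus {e} = {d,a,b,f}

int(A) = {e}
cl(A)  = {e,d,a,b,f}
∂A     = {d,a,b,f}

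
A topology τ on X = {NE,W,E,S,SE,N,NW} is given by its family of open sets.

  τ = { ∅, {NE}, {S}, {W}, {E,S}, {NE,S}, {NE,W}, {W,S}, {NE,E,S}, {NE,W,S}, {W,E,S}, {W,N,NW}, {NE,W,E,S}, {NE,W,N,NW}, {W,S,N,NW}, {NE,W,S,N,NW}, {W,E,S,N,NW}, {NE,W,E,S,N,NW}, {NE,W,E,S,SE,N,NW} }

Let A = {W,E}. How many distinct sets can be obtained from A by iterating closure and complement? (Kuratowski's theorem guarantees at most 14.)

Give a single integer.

10

cl via duality: int({NE,S,SE,N,NW}) = {NE,S}, so X∖{NE,S} = {W,E,SE,N,NW}
Write k for closure, c for complement:
  1. A     = {W,E}
  2. kA    = {W,E,SE,N,NW}
  3. cA    = {NE,S,SE,N,NW}
  4. ckA   = {NE,S}
  5. kcA   = {NE,E,S,SE,N,NW}
  6. kckA  = {NE,E,S,SE}
  7. ckcA  = {W}
  8. ckckA = {W,N,NW}
  9. kckcA = {W,SE,N,NW}
  10. ckckcA = {NE,E,S}
applying k or c yields no new set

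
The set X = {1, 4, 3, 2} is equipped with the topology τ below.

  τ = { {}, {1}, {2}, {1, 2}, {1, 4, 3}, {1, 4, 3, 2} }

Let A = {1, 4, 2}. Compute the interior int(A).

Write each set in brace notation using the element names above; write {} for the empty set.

{1, 2}

open subsets of A: {}, {2}, {1}, {1, 2}; so int(A) = {1, 2}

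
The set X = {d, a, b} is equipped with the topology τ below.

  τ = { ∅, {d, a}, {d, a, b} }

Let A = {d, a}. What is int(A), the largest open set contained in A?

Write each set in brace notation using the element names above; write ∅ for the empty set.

opens ⊆ A: ∅, {d, a}; union → int = {d, a}

{d, a}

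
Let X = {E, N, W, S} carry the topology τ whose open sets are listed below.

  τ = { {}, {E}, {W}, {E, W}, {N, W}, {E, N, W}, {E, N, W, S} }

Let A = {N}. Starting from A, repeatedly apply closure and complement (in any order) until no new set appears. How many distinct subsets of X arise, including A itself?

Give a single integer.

6

closure: X∖int(X∖A) = X∖{E, W} = {N, S}
Let k=closure and c=complement:
  1. A     = {N}
  2. kA    = {N, S}
  3. cA    = {E, W, S}
  4. ckA   = {E, W}
  5. kcA   = {E, N, W, S}
  6. ckcA  = {}
— saturated at 6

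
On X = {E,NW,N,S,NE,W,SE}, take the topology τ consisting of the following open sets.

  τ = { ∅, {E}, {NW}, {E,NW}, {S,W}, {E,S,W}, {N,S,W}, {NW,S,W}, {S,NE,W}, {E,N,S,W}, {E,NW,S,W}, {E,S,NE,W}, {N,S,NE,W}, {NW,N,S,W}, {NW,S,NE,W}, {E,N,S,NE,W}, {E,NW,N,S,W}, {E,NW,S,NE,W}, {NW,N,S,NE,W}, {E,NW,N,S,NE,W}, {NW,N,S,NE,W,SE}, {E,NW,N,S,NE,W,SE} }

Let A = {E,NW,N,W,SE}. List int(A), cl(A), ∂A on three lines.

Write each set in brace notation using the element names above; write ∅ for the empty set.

interior: largest open inside A is {E,NW} (from ∅, {NW}, {E}, {E,NW})
cl via duality: int({S,NE}) = ∅, so X∖∅ = {E,NW,N,S,NE,W,SE}
cl∖int = {N,S,NE,W,SE}

int(A) = {E,NW}
cl(A)  = {E,NW,N,S,NE,W,SE}
∂A     = {N,S,NE,W,SE}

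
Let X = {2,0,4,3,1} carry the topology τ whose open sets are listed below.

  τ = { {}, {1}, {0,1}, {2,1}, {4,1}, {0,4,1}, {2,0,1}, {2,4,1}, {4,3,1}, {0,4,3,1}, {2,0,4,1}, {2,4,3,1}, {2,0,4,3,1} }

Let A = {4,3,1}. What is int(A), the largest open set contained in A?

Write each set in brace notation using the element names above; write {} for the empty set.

{4,3,1}

U open, U⊆A: {}, {1}, {4,1}, {4,3,1}. int(A) = ⋃ = {4,3,1}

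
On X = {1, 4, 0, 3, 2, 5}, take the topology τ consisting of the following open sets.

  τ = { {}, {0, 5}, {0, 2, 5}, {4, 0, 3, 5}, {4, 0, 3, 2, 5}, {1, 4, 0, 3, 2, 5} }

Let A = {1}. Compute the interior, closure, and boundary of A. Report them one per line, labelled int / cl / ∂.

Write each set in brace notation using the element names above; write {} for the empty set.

opens ⊆ A: {}; union → int = {}
complement {4, 0, 3, 2, 5}; its interior {4, 0, 3, 2, 5}; cl(A) = X∖{4, 0, 3, 2, 5} = {1}
boundary = {1} ∖ {} = {1}

int(A) = {}
cl(A)  = {1}
∂A     = {1}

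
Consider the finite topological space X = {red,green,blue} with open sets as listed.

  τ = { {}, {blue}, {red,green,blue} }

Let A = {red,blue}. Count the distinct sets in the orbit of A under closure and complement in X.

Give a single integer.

cl via duality: int({green}) = {}, so X∖{} = {red,green,blue}
Write k for closure, c for complement:
  1. A     = {red,blue}
  2. kA    = {red,green,blue}
  3. cA    = {green}
  4. ckA   = {}
  5. kcA   = {red,green}
  6. ckcA  = {blue}
applying k or c yields no new set

6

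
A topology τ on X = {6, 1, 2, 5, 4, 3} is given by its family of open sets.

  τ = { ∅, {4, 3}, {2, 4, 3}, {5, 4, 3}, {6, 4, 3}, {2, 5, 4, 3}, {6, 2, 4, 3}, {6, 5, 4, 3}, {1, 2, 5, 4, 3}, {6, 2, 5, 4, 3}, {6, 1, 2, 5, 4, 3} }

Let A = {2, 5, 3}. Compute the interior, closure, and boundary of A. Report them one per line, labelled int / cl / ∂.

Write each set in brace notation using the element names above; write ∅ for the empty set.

int(A) = ∅
cl(A)  = {6, 1, 2, 5, 4, 3}
∂A     = {6, 1, 2, 5, 4, 3}

open subsets of A: ∅; so int(A) = ∅
closure: X∖int(X∖A) = X∖∅ = {6, 1, 2, 5, 4, 3}
∂A = {6, 1, 2, 5, 4, 3} minus ∅ = {6, 1, 2, 5, 4, 3}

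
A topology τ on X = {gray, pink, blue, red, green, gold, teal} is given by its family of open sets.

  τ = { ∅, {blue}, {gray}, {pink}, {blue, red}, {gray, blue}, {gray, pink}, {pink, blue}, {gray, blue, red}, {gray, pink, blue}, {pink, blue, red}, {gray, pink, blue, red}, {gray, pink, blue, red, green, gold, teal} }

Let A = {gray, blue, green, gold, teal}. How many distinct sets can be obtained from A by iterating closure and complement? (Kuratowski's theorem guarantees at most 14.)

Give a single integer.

cl via duality: int({pink, red}) = {pink}, so X∖{pink} = {gray, blue, red, green, gold, teal}
Write k for closure, c for complement:
  1. A     = {gray, blue, green, gold, teal}
  2. kA    = {gray, blue, red, green, gold, teal}
  3. cA    = {pink, red}
  4. ckA   = {pink}
  5. kcA   = {pink, red, green, gold, teal}
  6. kckA  = {pink, green, gold, teal}
  7. ckcA  = {gray, blue}
  8. ckckA = {gray, blue, red}
applying k or c yields no new set

8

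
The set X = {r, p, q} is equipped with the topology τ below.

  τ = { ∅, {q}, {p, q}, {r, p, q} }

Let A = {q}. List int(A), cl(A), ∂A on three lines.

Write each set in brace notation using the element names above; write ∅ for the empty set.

interior: largest open inside A is {q} (from ∅, {q})
cl via duality: int({r, p}) = ∅, so X∖∅ = {r, p, q}
cl∖int = {r, p}

int(A) = {q}
cl(A)  = {r, p, q}
∂A     = {r, p}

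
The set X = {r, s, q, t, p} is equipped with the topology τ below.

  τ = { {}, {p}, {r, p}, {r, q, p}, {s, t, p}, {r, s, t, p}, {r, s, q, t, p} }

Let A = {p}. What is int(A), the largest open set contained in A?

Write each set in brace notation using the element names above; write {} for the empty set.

{p}

interior: largest open inside A is {p} (from {}, {p})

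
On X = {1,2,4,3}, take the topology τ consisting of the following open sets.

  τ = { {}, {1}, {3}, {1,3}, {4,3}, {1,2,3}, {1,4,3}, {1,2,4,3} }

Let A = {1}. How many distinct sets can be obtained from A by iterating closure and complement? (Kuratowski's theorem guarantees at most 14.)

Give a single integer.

4

cl via duality: int({2,4,3}) = {4,3}, so X∖{4,3} = {1,2}
Write k for closure, c for complement:
  1. A     = {1}
  2. kA    = {1,2}
  3. cA    = {2,4,3}
  4. ckA   = {4,3}
applying k or c yields no new set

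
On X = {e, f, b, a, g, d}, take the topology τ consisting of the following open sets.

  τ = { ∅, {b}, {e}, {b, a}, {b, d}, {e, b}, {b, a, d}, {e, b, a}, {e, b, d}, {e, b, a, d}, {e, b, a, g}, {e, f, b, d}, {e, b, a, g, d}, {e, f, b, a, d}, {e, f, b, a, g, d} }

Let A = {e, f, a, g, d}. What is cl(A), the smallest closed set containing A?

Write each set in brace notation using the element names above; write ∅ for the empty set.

{e, f, a, g, d}

X∖A={b}, int(X∖A)={b}, hence cl(A)={e, f, a, g, d}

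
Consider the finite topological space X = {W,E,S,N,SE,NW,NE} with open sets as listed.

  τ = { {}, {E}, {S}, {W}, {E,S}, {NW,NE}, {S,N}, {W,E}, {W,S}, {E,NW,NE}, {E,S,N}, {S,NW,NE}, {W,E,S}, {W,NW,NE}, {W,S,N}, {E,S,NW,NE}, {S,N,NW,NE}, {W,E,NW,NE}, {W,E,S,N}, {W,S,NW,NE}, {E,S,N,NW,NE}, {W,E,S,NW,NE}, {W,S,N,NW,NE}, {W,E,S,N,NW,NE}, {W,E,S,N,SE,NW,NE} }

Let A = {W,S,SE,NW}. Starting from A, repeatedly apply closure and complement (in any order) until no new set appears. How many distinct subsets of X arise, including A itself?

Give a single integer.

cl via duality: int({E,N,NE}) = {E}, so X∖{E} = {W,S,N,SE,NW,NE}
Write k for closure, c for complement:
  1. A     = {W,S,SE,NW}
  2. kA    = {W,S,N,SE,NW,NE}
  3. cA    = {E,N,NE}
  4. ckA   = {E}
  5. kcA   = {E,N,SE,NW,NE}
  6. kckA  = {E,SE}
  7. ckcA  = {W,S}
  8. ckckA = {W,S,N,NW,NE}
  9. kckcA = {W,S,N,SE}
  10. ckckcA = {E,NW,NE}
  11. kckckcA = {E,SE,NW,NE}
  12. ckckckcA = {W,S,N}
applying k or c yields no new set

12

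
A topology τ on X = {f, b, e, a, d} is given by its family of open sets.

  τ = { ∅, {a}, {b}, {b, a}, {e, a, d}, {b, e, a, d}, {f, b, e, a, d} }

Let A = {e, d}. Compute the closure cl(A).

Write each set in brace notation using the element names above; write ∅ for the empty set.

{f, e, d}

closure: X∖int(X∖A) = X∖{b, a} = {f, e, d}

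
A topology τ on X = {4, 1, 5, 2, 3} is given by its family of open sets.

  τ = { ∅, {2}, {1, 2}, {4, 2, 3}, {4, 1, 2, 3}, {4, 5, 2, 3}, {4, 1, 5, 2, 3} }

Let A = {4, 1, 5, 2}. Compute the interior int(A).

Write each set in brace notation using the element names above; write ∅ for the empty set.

{1, 2}

U open, U⊆A: ∅, {2}, {1, 2}. int(A) = ⋃ = {1, 2}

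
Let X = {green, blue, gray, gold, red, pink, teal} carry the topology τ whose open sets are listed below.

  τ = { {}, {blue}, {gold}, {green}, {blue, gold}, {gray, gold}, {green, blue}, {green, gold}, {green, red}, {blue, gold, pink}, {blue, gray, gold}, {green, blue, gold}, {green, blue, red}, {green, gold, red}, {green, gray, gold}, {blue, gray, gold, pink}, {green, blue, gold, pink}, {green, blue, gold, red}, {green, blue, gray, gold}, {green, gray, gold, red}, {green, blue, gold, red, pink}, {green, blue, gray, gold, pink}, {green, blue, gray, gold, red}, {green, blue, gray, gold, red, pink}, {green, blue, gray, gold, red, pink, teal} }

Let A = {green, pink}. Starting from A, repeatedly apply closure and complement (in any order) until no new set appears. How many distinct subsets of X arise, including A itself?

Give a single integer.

cl via duality: int({blue, gray, gold, red, teal}) = {blue, gray, gold}, so X∖{blue, gray, gold} = {green, red, pink, teal}
Write k for closure, c for complement:
  1. A     = {green, pink}
  2. kA    = {green, red, pink, teal}
  3. cA    = {blue, gray, gold, red, teal}
  4. ckA   = {blue, gray, gold}
  5. kcA   = {blue, gray, gold, red, pink, teal}
  6. kckA  = {blue, gray, gold, pink, teal}
  7. ckcA  = {green}
  8. ckckA = {green, red}
  9. kckcA = {green, red, teal}
  10. ckckcA = {blue, gray, gold, pink}
applying k or c yields no new set

10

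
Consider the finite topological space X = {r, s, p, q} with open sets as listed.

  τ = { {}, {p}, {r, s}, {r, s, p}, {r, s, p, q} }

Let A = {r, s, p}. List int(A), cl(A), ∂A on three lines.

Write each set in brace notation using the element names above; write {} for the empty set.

open subsets of A: {}, {p}, {r, s}, {r, s, p}; so int(A) = {r, s, p}
closure: X∖int(X∖A) = X∖{} = {r, s, p, q}
∂A = {r, s, p, q} minus {r, s, p} = {q}

int(A) = {r, s, p}
cl(A)  = {r, s, p, q}
∂A     = {q}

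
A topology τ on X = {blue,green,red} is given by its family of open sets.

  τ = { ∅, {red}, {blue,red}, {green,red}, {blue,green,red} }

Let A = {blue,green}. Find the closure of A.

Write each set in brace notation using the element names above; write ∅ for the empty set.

X∖A={red}, int(X∖A)={red}, hence cl(A)={blue,green}

{blue,green}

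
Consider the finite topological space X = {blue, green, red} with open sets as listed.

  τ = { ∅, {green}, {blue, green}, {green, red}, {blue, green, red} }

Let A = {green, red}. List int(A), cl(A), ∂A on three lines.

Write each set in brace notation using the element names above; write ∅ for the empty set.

int(A) = {green, red}
cl(A)  = {blue, green, red}
∂A     = {blue}

U open, U⊆A: ∅, {green}, {green, red}. int(A) = ⋃ = {green, red}
X∖A={blue}, int(X∖A)=∅, hence cl(A)={blue, green, red}
∂A: remove int from cl → {blue}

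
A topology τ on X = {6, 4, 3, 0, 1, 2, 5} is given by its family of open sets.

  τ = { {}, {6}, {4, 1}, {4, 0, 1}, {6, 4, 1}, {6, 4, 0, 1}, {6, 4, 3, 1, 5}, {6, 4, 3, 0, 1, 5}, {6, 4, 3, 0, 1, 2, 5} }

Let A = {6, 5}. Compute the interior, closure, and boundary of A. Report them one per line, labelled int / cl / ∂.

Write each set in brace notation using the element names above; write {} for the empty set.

int(A) = {6}
cl(A)  = {6, 3, 2, 5}
∂A     = {3, 2, 5}

interior: largest open inside A is {6} (from {}, {6})
cl via duality: int({4, 3, 0, 1, 2}) = {4, 0, 1}, so X∖{4, 0, 1} = {6, 3, 2, 5}
cl∖int = {3, 2, 5}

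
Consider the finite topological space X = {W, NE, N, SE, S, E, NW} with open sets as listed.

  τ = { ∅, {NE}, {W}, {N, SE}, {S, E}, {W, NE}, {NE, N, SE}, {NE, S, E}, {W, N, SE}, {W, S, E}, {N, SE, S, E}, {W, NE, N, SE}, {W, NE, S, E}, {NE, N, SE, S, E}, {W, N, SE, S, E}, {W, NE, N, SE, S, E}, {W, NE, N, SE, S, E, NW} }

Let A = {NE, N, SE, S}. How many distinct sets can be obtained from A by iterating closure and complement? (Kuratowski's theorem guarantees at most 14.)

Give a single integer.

closure: X∖int(X∖A) = X∖{W} = {NE, N, SE, S, E, NW}
Let k=closure and c=complement:
  1. A     = {NE, N, SE, S}
  2. kA    = {NE, N, SE, S, E, NW}
  3. cA    = {W, E, NW}
  4. ckA   = {W}
  5. kcA   = {W, S, E, NW}
  6. kckA  = {W, NW}
  7. ckcA  = {NE, N, SE}
  8. ckckA = {NE, N, SE, S, E}
  9. kckcA = {NE, N, SE, NW}
  10. ckckcA = {W, S, E}
— saturated at 10

10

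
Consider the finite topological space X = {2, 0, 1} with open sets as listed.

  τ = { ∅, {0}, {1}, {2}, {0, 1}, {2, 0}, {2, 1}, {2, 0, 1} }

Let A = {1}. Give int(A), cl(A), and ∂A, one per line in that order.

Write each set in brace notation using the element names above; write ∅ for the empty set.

int(A) = {1}
cl(A)  = {1}
∂A     = ∅

interior: largest open inside A is {1} (from ∅, {1})
cl via duality: int({2, 0}) = {2, 0}, so X∖{2, 0} = {1}
cl∖int = ∅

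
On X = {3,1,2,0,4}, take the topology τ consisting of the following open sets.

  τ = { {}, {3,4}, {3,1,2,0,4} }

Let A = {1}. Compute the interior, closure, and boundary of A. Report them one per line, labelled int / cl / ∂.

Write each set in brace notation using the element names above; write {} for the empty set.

opens ⊆ A: {}; union → int = {}
complement {3,2,0,4}; its interior {3,4}; cl(A) = X∖{3,4} = {1,2,0}
boundary = {1,2,0} ∖ {} = {1,2,0}

int(A) = {}
cl(A)  = {1,2,0}
∂A     = {1,2,0}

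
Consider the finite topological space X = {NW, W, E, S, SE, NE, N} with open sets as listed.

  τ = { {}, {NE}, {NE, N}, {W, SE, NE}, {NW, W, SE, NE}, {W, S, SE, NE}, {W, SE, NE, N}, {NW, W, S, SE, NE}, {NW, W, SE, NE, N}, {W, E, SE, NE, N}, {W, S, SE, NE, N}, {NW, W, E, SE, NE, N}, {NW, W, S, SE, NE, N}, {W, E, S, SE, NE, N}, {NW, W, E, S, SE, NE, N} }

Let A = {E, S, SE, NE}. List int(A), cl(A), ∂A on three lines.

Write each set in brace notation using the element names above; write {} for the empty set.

int(A) = {NE}
cl(A)  = {NW, W, E, S, SE, NE, N}
∂A     = {NW, W, E, S, SE, N}

opens ⊆ A: {}, {NE}; union → int = {NE}
complement {NW, W, N}; its interior {}; cl(A) = X∖{} = {NW, W, E, S, SE, NE, N}
boundary = {NW, W, E, S, SE, NE, N} ∖ {NE} = {NW, W, E, S, SE, N}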